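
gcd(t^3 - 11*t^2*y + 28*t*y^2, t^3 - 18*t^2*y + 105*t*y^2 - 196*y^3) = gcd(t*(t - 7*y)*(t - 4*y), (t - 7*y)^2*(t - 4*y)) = t^2 - 11*t*y + 28*y^2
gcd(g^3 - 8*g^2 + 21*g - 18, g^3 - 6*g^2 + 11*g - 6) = g^2 - 5*g + 6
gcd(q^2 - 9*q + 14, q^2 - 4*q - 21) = q - 7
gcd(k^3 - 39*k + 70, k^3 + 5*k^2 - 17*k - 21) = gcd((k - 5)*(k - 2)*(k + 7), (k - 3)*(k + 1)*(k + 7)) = k + 7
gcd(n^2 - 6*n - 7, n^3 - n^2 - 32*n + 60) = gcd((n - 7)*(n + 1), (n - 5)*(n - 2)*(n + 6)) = 1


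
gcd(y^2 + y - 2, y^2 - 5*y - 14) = y + 2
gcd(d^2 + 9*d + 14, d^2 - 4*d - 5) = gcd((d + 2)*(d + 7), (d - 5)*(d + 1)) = 1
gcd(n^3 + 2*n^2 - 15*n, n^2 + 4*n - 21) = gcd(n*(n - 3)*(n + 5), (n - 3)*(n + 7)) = n - 3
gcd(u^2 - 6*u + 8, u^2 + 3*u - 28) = u - 4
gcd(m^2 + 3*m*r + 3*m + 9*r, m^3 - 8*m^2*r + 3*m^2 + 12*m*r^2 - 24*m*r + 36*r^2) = m + 3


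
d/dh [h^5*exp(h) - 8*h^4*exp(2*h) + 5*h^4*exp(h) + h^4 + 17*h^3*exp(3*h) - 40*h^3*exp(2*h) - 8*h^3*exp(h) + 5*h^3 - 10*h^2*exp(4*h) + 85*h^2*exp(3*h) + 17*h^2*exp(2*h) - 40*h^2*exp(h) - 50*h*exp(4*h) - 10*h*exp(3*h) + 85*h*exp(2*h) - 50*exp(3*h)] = h^5*exp(h) - 16*h^4*exp(2*h) + 10*h^4*exp(h) + 51*h^3*exp(3*h) - 112*h^3*exp(2*h) + 12*h^3*exp(h) + 4*h^3 - 40*h^2*exp(4*h) + 306*h^2*exp(3*h) - 86*h^2*exp(2*h) - 64*h^2*exp(h) + 15*h^2 - 220*h*exp(4*h) + 140*h*exp(3*h) + 204*h*exp(2*h) - 80*h*exp(h) - 50*exp(4*h) - 160*exp(3*h) + 85*exp(2*h)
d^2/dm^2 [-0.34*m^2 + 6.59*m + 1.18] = -0.680000000000000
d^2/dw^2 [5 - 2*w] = 0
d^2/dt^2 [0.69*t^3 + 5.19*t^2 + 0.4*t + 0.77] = 4.14*t + 10.38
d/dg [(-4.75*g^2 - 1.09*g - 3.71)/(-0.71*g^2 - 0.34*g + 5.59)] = (0.8411*g^2 - 58.3732*g - 7.3545)/(0.5041*g^4 + 0.4828*g^3 - 7.8222*g^2 - 3.8012*g + 31.2481)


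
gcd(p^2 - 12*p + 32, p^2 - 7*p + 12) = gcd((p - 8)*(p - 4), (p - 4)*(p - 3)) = p - 4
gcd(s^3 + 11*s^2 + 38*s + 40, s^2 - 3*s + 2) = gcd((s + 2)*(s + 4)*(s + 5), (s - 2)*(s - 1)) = 1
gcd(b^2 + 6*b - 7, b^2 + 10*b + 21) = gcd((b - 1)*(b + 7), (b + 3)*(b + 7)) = b + 7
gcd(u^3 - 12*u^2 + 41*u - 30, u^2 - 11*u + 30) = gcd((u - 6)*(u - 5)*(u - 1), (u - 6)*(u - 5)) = u^2 - 11*u + 30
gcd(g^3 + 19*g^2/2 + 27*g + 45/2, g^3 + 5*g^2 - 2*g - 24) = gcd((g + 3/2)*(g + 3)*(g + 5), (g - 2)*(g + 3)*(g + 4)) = g + 3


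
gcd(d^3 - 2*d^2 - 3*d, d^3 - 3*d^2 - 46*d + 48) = 1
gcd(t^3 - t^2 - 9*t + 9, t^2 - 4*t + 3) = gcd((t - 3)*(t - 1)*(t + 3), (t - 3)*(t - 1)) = t^2 - 4*t + 3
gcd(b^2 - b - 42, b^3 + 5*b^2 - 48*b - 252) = b^2 - b - 42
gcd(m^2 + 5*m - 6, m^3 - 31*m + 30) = m^2 + 5*m - 6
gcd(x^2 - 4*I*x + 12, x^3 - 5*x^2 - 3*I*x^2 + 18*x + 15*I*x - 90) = x - 6*I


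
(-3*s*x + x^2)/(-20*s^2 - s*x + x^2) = x*(3*s - x)/(20*s^2 + s*x - x^2)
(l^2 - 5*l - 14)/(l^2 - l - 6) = (l - 7)/(l - 3)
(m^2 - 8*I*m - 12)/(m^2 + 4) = (m - 6*I)/(m + 2*I)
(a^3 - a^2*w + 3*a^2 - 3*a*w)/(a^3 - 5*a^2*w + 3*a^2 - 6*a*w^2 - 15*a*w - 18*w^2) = a*(-a + w)/(-a^2 + 5*a*w + 6*w^2)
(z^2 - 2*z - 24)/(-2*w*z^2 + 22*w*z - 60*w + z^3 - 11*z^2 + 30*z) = (z + 4)/(-2*w*z + 10*w + z^2 - 5*z)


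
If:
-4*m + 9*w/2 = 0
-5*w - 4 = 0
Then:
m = -9/10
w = -4/5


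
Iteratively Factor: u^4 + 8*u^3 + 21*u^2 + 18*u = (u)*(u^3 + 8*u^2 + 21*u + 18) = u*(u + 3)*(u^2 + 5*u + 6) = u*(u + 3)^2*(u + 2)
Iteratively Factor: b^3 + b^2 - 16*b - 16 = (b + 4)*(b^2 - 3*b - 4) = (b + 1)*(b + 4)*(b - 4)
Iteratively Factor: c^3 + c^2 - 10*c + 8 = (c + 4)*(c^2 - 3*c + 2) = (c - 1)*(c + 4)*(c - 2)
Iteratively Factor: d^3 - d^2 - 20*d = (d)*(d^2 - d - 20) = d*(d + 4)*(d - 5)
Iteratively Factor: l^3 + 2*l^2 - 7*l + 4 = (l + 4)*(l^2 - 2*l + 1) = (l - 1)*(l + 4)*(l - 1)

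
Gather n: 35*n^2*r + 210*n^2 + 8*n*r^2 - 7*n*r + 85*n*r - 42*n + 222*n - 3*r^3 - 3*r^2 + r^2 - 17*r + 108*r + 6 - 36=n^2*(35*r + 210) + n*(8*r^2 + 78*r + 180) - 3*r^3 - 2*r^2 + 91*r - 30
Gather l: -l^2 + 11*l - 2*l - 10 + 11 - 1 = -l^2 + 9*l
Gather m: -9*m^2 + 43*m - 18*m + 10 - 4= -9*m^2 + 25*m + 6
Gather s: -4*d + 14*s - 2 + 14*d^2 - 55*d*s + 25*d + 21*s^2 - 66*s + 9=14*d^2 + 21*d + 21*s^2 + s*(-55*d - 52) + 7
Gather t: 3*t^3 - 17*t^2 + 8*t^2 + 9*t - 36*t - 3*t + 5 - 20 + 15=3*t^3 - 9*t^2 - 30*t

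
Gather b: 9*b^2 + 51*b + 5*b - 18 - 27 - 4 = 9*b^2 + 56*b - 49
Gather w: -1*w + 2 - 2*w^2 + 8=-2*w^2 - w + 10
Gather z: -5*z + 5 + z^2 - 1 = z^2 - 5*z + 4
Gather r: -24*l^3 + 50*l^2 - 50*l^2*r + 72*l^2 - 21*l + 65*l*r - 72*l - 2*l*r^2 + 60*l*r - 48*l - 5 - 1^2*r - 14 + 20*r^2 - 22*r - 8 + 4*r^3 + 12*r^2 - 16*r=-24*l^3 + 122*l^2 - 141*l + 4*r^3 + r^2*(32 - 2*l) + r*(-50*l^2 + 125*l - 39) - 27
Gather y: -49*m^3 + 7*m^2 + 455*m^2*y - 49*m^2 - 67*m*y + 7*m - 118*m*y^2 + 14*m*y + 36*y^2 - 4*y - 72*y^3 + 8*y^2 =-49*m^3 - 42*m^2 + 7*m - 72*y^3 + y^2*(44 - 118*m) + y*(455*m^2 - 53*m - 4)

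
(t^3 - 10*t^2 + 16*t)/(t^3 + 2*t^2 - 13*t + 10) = t*(t - 8)/(t^2 + 4*t - 5)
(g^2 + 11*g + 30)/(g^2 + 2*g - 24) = (g + 5)/(g - 4)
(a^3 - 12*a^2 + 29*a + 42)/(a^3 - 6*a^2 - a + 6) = (a - 7)/(a - 1)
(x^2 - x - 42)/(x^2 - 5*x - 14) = (x + 6)/(x + 2)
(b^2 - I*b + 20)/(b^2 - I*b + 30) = (b^2 - I*b + 20)/(b^2 - I*b + 30)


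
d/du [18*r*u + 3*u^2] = 18*r + 6*u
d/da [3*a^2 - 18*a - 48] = 6*a - 18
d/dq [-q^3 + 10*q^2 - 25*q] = -3*q^2 + 20*q - 25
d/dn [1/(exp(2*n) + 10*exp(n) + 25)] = 2*(-exp(n) - 5)*exp(n)/(exp(2*n) + 10*exp(n) + 25)^2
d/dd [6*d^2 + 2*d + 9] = 12*d + 2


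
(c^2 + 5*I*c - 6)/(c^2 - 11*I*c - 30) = (-c^2 - 5*I*c + 6)/(-c^2 + 11*I*c + 30)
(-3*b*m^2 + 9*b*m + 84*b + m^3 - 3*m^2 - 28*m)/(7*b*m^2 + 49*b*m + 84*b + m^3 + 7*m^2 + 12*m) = (-3*b*m + 21*b + m^2 - 7*m)/(7*b*m + 21*b + m^2 + 3*m)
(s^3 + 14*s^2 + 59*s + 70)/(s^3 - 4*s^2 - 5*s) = (s^3 + 14*s^2 + 59*s + 70)/(s*(s^2 - 4*s - 5))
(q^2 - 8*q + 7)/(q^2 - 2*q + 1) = (q - 7)/(q - 1)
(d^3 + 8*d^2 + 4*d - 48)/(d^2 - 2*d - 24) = (d^2 + 4*d - 12)/(d - 6)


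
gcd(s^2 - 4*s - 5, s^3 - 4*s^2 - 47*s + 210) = s - 5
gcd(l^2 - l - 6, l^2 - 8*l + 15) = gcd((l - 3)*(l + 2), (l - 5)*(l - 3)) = l - 3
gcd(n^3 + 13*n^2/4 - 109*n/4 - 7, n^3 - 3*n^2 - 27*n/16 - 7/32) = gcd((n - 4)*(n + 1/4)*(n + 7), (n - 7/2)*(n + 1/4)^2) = n + 1/4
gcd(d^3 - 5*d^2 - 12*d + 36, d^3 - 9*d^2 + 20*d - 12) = d^2 - 8*d + 12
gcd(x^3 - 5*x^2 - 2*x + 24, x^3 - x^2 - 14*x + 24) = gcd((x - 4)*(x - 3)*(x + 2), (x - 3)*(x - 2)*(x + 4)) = x - 3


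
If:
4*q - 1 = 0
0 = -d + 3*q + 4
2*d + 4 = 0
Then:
No Solution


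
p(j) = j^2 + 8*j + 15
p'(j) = 2*j + 8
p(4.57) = 72.44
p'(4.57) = 17.14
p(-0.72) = 9.76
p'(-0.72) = 6.56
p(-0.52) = 11.11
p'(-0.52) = 6.96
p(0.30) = 17.49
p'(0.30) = 8.60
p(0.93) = 23.30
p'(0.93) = 9.86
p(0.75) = 21.56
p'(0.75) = 9.50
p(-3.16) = -0.29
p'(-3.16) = 1.68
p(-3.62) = -0.86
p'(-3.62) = 0.76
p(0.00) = 15.00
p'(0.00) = 8.00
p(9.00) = 168.00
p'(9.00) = 26.00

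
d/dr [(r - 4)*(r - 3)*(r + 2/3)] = 3*r^2 - 38*r/3 + 22/3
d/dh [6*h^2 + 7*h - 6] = 12*h + 7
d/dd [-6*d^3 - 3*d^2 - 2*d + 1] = -18*d^2 - 6*d - 2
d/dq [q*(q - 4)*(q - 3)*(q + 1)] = 4*q^3 - 18*q^2 + 10*q + 12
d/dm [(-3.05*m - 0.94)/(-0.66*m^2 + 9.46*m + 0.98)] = (-2.013*m^2 - 1.2408*m + 5.9034)/(0.4356*m^4 - 12.4872*m^3 + 88.198*m^2 + 18.5416*m + 0.9604)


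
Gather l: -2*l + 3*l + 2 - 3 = l - 1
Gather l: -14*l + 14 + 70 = 84 - 14*l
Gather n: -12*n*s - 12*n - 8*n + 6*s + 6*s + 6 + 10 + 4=n*(-12*s - 20) + 12*s + 20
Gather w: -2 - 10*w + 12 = 10 - 10*w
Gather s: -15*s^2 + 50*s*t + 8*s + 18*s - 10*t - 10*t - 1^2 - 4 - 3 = -15*s^2 + s*(50*t + 26) - 20*t - 8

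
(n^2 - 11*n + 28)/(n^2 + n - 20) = (n - 7)/(n + 5)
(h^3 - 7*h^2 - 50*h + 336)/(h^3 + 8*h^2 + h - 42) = (h^2 - 14*h + 48)/(h^2 + h - 6)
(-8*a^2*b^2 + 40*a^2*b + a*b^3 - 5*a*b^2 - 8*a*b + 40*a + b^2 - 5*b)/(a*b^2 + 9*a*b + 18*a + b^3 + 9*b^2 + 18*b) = (-8*a^2*b^2 + 40*a^2*b + a*b^3 - 5*a*b^2 - 8*a*b + 40*a + b^2 - 5*b)/(a*b^2 + 9*a*b + 18*a + b^3 + 9*b^2 + 18*b)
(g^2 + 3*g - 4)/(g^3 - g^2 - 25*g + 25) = (g + 4)/(g^2 - 25)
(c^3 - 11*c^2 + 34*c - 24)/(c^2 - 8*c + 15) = (c^3 - 11*c^2 + 34*c - 24)/(c^2 - 8*c + 15)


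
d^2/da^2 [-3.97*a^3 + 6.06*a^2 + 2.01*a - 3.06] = 12.12 - 23.82*a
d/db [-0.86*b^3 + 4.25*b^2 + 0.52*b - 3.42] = -2.58*b^2 + 8.5*b + 0.52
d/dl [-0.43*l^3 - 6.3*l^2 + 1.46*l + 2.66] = -1.29*l^2 - 12.6*l + 1.46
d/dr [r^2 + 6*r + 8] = 2*r + 6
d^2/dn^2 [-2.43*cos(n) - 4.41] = 2.43*cos(n)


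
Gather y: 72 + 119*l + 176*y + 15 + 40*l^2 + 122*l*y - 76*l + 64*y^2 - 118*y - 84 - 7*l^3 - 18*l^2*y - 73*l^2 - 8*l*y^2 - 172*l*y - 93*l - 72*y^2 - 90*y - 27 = -7*l^3 - 33*l^2 - 50*l + y^2*(-8*l - 8) + y*(-18*l^2 - 50*l - 32) - 24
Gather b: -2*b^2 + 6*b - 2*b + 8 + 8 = -2*b^2 + 4*b + 16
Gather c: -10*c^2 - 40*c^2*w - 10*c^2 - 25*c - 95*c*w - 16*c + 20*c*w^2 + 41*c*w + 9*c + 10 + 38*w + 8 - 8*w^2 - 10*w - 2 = c^2*(-40*w - 20) + c*(20*w^2 - 54*w - 32) - 8*w^2 + 28*w + 16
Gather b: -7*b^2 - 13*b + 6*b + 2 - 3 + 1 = -7*b^2 - 7*b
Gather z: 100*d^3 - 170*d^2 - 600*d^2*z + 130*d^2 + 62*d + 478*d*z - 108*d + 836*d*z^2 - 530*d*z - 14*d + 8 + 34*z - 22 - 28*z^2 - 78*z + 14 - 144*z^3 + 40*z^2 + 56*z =100*d^3 - 40*d^2 - 60*d - 144*z^3 + z^2*(836*d + 12) + z*(-600*d^2 - 52*d + 12)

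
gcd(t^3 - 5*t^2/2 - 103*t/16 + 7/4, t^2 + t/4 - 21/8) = t + 7/4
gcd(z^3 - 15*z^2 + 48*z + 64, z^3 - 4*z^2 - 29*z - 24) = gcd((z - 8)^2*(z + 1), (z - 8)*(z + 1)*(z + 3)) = z^2 - 7*z - 8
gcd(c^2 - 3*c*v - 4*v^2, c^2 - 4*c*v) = -c + 4*v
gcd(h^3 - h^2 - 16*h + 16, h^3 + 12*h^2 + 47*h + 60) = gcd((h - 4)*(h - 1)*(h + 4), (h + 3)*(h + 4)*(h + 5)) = h + 4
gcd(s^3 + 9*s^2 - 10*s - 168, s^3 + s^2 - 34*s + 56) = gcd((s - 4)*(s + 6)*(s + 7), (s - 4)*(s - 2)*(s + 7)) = s^2 + 3*s - 28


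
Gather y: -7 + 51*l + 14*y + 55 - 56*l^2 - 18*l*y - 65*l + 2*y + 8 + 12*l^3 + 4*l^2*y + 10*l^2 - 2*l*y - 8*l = 12*l^3 - 46*l^2 - 22*l + y*(4*l^2 - 20*l + 16) + 56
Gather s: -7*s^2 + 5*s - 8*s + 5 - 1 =-7*s^2 - 3*s + 4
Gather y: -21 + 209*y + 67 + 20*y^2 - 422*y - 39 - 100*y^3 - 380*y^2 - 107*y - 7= -100*y^3 - 360*y^2 - 320*y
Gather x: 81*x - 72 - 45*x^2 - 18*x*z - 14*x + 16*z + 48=-45*x^2 + x*(67 - 18*z) + 16*z - 24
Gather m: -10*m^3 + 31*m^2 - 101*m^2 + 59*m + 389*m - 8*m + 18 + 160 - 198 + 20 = -10*m^3 - 70*m^2 + 440*m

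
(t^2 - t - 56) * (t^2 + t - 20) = t^4 - 77*t^2 - 36*t + 1120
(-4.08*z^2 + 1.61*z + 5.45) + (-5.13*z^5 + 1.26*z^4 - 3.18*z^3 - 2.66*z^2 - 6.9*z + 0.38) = -5.13*z^5 + 1.26*z^4 - 3.18*z^3 - 6.74*z^2 - 5.29*z + 5.83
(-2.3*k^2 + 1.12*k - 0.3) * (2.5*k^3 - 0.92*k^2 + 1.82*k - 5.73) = -5.75*k^5 + 4.916*k^4 - 5.9664*k^3 + 15.4934*k^2 - 6.9636*k + 1.719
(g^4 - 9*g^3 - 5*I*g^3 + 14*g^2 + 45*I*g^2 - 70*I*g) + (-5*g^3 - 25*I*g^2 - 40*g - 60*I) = g^4 - 14*g^3 - 5*I*g^3 + 14*g^2 + 20*I*g^2 - 40*g - 70*I*g - 60*I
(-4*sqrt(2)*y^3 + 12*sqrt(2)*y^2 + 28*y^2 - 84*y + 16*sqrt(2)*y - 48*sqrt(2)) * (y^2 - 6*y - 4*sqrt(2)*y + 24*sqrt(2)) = -4*sqrt(2)*y^5 + 36*sqrt(2)*y^4 + 60*y^4 - 540*y^3 - 168*sqrt(2)*y^3 + 952*y^2 + 864*sqrt(2)*y^2 - 1728*sqrt(2)*y + 1152*y - 2304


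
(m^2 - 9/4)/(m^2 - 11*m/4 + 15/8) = 2*(2*m + 3)/(4*m - 5)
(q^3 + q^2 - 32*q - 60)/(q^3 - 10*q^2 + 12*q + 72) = (q + 5)/(q - 6)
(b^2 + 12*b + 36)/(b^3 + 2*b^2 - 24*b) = (b + 6)/(b*(b - 4))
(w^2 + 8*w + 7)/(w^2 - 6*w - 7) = (w + 7)/(w - 7)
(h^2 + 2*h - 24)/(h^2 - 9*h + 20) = (h + 6)/(h - 5)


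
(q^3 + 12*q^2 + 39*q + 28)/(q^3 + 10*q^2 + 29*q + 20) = (q + 7)/(q + 5)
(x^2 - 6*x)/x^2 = (x - 6)/x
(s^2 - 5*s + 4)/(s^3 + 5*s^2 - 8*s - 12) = (s^2 - 5*s + 4)/(s^3 + 5*s^2 - 8*s - 12)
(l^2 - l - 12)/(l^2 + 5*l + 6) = (l - 4)/(l + 2)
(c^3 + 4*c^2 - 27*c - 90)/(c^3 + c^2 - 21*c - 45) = (c + 6)/(c + 3)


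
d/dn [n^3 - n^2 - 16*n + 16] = 3*n^2 - 2*n - 16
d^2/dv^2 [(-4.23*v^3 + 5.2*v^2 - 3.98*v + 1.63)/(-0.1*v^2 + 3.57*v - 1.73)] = (5.55111512312578e-17*v^5 + 102.725074*v^3 - 151.449618*v^2 + 75.320022*v - 22.948798)/(0.001*v^6 - 0.1071*v^5 + 3.87537*v^4 - 49.204953*v^3 + 67.043901*v^2 - 32.053959*v + 5.177717)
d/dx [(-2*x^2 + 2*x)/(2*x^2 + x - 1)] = 2*(-3*x^2 + 2*x - 1)/(4*x^4 + 4*x^3 - 3*x^2 - 2*x + 1)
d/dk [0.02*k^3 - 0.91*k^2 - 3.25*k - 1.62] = 0.06*k^2 - 1.82*k - 3.25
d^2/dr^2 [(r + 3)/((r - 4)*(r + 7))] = 2*(r^3 + 9*r^2 + 111*r + 195)/(r^6 + 9*r^5 - 57*r^4 - 477*r^3 + 1596*r^2 + 7056*r - 21952)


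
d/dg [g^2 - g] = 2*g - 1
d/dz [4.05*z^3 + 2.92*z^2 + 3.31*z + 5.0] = 12.15*z^2 + 5.84*z + 3.31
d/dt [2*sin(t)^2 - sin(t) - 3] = (4*sin(t) - 1)*cos(t)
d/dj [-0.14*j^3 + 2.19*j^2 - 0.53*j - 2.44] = -0.42*j^2 + 4.38*j - 0.53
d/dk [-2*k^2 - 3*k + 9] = -4*k - 3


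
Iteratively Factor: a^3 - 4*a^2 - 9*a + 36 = (a + 3)*(a^2 - 7*a + 12) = (a - 4)*(a + 3)*(a - 3)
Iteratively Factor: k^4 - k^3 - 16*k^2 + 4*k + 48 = (k + 2)*(k^3 - 3*k^2 - 10*k + 24) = (k - 2)*(k + 2)*(k^2 - k - 12) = (k - 2)*(k + 2)*(k + 3)*(k - 4)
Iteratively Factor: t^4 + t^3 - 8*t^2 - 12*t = (t + 2)*(t^3 - t^2 - 6*t) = (t - 3)*(t + 2)*(t^2 + 2*t) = (t - 3)*(t + 2)^2*(t)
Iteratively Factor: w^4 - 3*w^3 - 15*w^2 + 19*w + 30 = (w - 2)*(w^3 - w^2 - 17*w - 15) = (w - 2)*(w + 3)*(w^2 - 4*w - 5) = (w - 2)*(w + 1)*(w + 3)*(w - 5)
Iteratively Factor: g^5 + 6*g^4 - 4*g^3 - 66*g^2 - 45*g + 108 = (g + 4)*(g^4 + 2*g^3 - 12*g^2 - 18*g + 27) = (g + 3)*(g + 4)*(g^3 - g^2 - 9*g + 9) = (g + 3)^2*(g + 4)*(g^2 - 4*g + 3) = (g - 1)*(g + 3)^2*(g + 4)*(g - 3)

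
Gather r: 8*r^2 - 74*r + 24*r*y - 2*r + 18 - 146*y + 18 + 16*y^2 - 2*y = 8*r^2 + r*(24*y - 76) + 16*y^2 - 148*y + 36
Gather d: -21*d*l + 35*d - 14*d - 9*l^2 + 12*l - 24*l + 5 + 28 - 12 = d*(21 - 21*l) - 9*l^2 - 12*l + 21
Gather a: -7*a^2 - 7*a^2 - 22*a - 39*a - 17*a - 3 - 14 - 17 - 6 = -14*a^2 - 78*a - 40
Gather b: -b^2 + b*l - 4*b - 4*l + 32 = -b^2 + b*(l - 4) - 4*l + 32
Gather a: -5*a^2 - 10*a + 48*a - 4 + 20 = -5*a^2 + 38*a + 16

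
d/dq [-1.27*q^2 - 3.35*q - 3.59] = -2.54*q - 3.35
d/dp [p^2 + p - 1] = 2*p + 1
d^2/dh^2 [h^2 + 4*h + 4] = 2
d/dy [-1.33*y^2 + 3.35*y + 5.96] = 3.35 - 2.66*y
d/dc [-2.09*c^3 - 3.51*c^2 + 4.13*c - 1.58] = -6.27*c^2 - 7.02*c + 4.13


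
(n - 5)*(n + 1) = n^2 - 4*n - 5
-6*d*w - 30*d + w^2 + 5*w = (-6*d + w)*(w + 5)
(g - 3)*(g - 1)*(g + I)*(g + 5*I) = g^4 - 4*g^3 + 6*I*g^3 - 2*g^2 - 24*I*g^2 + 20*g + 18*I*g - 15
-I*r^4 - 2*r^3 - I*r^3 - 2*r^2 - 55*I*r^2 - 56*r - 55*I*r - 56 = (r - 8*I)*(r - I)*(r + 7*I)*(-I*r - I)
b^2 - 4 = (b - 2)*(b + 2)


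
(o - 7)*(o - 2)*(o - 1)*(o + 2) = o^4 - 8*o^3 + 3*o^2 + 32*o - 28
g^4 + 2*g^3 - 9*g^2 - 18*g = g*(g - 3)*(g + 2)*(g + 3)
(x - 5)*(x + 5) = x^2 - 25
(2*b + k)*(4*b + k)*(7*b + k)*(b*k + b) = 56*b^4*k + 56*b^4 + 50*b^3*k^2 + 50*b^3*k + 13*b^2*k^3 + 13*b^2*k^2 + b*k^4 + b*k^3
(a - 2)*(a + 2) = a^2 - 4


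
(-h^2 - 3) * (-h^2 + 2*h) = h^4 - 2*h^3 + 3*h^2 - 6*h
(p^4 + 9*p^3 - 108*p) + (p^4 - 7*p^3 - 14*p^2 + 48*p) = 2*p^4 + 2*p^3 - 14*p^2 - 60*p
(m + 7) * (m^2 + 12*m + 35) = m^3 + 19*m^2 + 119*m + 245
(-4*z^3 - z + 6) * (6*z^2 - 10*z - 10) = -24*z^5 + 40*z^4 + 34*z^3 + 46*z^2 - 50*z - 60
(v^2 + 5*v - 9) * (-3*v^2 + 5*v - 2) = -3*v^4 - 10*v^3 + 50*v^2 - 55*v + 18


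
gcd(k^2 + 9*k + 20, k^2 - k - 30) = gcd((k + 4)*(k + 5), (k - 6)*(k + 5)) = k + 5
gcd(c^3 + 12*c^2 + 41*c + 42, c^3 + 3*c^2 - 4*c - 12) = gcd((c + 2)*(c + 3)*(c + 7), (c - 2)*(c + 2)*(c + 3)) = c^2 + 5*c + 6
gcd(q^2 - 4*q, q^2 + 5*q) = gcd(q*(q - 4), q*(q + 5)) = q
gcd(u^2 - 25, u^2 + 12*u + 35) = u + 5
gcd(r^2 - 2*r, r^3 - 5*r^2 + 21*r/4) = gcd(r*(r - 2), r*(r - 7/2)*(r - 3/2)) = r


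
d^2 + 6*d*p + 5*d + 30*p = (d + 5)*(d + 6*p)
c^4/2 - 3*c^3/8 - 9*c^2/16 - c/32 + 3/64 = (c/2 + 1/4)*(c - 3/2)*(c - 1/4)*(c + 1/2)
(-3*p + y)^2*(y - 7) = 9*p^2*y - 63*p^2 - 6*p*y^2 + 42*p*y + y^3 - 7*y^2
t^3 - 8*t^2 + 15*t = t*(t - 5)*(t - 3)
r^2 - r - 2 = (r - 2)*(r + 1)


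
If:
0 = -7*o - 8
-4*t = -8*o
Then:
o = -8/7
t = -16/7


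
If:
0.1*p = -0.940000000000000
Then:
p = -9.40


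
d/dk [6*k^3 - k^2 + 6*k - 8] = 18*k^2 - 2*k + 6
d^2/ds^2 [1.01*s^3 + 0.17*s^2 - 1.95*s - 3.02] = 6.06*s + 0.34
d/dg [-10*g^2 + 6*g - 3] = 6 - 20*g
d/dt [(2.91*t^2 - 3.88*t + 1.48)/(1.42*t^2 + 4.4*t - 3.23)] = (18.3136*t^2 - 23.0018*t + 6.0204)/(2.0164*t^4 + 12.496*t^3 + 10.1868*t^2 - 28.424*t + 10.4329)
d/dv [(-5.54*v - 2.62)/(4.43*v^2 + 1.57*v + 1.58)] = (24.5422*v^2 + 23.2132*v - 4.6398)/(19.6249*v^4 + 13.9102*v^3 + 16.4637*v^2 + 4.9612*v + 2.4964)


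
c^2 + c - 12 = (c - 3)*(c + 4)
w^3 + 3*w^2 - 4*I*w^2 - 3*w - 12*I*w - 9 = (w + 3)*(w - 3*I)*(w - I)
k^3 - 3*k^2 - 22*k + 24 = (k - 6)*(k - 1)*(k + 4)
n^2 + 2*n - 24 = (n - 4)*(n + 6)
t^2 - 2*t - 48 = (t - 8)*(t + 6)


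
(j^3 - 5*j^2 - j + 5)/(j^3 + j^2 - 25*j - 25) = (j - 1)/(j + 5)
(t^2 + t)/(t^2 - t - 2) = t/(t - 2)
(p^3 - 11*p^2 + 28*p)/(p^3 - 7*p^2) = (p - 4)/p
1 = 1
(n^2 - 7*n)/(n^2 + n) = (n - 7)/(n + 1)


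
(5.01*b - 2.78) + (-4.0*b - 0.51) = 1.01*b - 3.29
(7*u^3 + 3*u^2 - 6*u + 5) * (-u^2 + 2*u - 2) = -7*u^5 + 11*u^4 - 2*u^3 - 23*u^2 + 22*u - 10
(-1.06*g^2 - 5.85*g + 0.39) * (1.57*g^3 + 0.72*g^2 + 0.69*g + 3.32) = -1.6642*g^5 - 9.9477*g^4 - 4.3311*g^3 - 7.2749*g^2 - 19.1529*g + 1.2948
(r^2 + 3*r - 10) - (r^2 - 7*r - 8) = 10*r - 2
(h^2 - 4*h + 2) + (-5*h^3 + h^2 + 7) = -5*h^3 + 2*h^2 - 4*h + 9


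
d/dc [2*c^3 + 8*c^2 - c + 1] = 6*c^2 + 16*c - 1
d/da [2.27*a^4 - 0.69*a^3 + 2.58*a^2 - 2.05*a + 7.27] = 9.08*a^3 - 2.07*a^2 + 5.16*a - 2.05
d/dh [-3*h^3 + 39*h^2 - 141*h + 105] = -9*h^2 + 78*h - 141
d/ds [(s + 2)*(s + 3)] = 2*s + 5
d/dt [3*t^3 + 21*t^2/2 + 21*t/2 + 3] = 9*t^2 + 21*t + 21/2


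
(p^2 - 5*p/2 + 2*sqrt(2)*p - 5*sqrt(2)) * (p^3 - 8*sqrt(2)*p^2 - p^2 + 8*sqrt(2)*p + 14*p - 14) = p^5 - 6*sqrt(2)*p^4 - 7*p^4/2 - 31*p^3/2 + 21*sqrt(2)*p^3 + 13*sqrt(2)*p^2 + 63*p^2 - 98*sqrt(2)*p - 45*p + 70*sqrt(2)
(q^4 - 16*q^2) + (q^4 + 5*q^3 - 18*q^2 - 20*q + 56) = 2*q^4 + 5*q^3 - 34*q^2 - 20*q + 56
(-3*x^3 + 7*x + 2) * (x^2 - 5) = -3*x^5 + 22*x^3 + 2*x^2 - 35*x - 10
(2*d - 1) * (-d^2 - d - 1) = -2*d^3 - d^2 - d + 1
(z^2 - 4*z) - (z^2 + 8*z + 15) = -12*z - 15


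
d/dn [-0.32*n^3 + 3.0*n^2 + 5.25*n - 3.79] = -0.96*n^2 + 6.0*n + 5.25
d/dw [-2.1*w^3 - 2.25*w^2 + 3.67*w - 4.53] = -6.3*w^2 - 4.5*w + 3.67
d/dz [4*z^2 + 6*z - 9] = 8*z + 6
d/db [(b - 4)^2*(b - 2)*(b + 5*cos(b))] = (b - 4)*(-(b - 4)*(b - 2)*(5*sin(b) - 1) + (b - 4)*(b + 5*cos(b)) + (b + 5*cos(b))*(2*b - 4))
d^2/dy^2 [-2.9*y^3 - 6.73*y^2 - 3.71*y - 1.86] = -17.4*y - 13.46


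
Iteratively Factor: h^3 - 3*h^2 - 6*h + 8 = (h + 2)*(h^2 - 5*h + 4) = (h - 4)*(h + 2)*(h - 1)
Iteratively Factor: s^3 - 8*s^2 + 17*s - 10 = (s - 2)*(s^2 - 6*s + 5) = (s - 5)*(s - 2)*(s - 1)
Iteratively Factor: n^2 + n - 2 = (n - 1)*(n + 2)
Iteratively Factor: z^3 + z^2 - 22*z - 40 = (z + 4)*(z^2 - 3*z - 10) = (z + 2)*(z + 4)*(z - 5)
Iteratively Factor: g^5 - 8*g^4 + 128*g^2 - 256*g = (g)*(g^4 - 8*g^3 + 128*g - 256) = g*(g + 4)*(g^3 - 12*g^2 + 48*g - 64) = g*(g - 4)*(g + 4)*(g^2 - 8*g + 16) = g*(g - 4)^2*(g + 4)*(g - 4)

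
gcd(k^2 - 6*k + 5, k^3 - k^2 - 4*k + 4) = k - 1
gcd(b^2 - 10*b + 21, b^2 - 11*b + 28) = b - 7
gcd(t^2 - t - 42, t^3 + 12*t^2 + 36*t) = t + 6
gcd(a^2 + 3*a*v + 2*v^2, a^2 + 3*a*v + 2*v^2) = a^2 + 3*a*v + 2*v^2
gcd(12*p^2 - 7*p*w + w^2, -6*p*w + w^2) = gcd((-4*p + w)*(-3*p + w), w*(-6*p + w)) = 1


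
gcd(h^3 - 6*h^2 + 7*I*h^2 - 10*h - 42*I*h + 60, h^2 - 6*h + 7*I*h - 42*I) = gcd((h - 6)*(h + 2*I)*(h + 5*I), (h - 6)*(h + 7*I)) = h - 6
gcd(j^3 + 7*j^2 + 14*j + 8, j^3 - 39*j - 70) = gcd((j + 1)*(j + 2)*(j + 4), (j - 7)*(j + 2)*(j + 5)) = j + 2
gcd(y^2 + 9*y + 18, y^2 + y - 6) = y + 3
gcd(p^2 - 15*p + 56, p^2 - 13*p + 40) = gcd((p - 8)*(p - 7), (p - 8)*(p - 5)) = p - 8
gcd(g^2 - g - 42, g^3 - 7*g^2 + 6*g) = 1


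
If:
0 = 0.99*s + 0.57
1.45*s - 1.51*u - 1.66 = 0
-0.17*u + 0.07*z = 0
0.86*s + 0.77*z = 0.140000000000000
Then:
No Solution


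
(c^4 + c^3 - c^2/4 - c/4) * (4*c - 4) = 4*c^5 - 5*c^3 + c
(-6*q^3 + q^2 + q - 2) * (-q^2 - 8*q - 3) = 6*q^5 + 47*q^4 + 9*q^3 - 9*q^2 + 13*q + 6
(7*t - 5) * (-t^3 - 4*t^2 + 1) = -7*t^4 - 23*t^3 + 20*t^2 + 7*t - 5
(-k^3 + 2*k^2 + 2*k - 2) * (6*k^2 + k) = -6*k^5 + 11*k^4 + 14*k^3 - 10*k^2 - 2*k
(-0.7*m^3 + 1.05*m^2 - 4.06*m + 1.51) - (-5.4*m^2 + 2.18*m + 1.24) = -0.7*m^3 + 6.45*m^2 - 6.24*m + 0.27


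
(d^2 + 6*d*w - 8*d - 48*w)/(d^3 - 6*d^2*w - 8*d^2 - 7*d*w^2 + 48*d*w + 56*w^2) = (-d - 6*w)/(-d^2 + 6*d*w + 7*w^2)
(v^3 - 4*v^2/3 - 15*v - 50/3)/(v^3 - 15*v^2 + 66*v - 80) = (3*v^2 + 11*v + 10)/(3*(v^2 - 10*v + 16))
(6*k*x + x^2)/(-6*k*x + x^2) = (6*k + x)/(-6*k + x)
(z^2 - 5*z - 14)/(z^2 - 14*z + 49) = (z + 2)/(z - 7)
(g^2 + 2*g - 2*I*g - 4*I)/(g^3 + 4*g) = (g + 2)/(g*(g + 2*I))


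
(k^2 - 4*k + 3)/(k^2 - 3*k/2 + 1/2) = 2*(k - 3)/(2*k - 1)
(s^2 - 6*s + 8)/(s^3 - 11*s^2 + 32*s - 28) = (s - 4)/(s^2 - 9*s + 14)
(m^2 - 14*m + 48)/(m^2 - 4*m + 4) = (m^2 - 14*m + 48)/(m^2 - 4*m + 4)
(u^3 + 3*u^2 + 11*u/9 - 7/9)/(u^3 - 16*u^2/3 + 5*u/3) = (3*u^2 + 10*u + 7)/(3*u*(u - 5))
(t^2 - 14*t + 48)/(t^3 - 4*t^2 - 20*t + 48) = (t - 8)/(t^2 + 2*t - 8)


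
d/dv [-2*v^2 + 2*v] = 2 - 4*v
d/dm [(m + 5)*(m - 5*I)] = 2*m + 5 - 5*I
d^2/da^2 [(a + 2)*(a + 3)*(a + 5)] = 6*a + 20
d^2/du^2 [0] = 0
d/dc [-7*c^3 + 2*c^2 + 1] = c*(4 - 21*c)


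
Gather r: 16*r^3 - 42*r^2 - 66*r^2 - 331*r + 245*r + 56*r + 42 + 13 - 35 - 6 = 16*r^3 - 108*r^2 - 30*r + 14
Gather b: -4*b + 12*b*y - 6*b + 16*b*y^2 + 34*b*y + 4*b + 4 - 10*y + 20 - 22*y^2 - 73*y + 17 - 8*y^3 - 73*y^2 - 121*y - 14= b*(16*y^2 + 46*y - 6) - 8*y^3 - 95*y^2 - 204*y + 27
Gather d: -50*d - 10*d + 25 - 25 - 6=-60*d - 6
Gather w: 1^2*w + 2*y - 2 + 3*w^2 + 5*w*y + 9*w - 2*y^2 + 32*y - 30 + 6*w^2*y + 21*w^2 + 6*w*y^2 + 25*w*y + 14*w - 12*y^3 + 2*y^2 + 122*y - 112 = w^2*(6*y + 24) + w*(6*y^2 + 30*y + 24) - 12*y^3 + 156*y - 144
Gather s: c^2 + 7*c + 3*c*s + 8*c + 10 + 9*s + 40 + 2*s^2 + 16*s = c^2 + 15*c + 2*s^2 + s*(3*c + 25) + 50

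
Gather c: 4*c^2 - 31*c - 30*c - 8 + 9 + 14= 4*c^2 - 61*c + 15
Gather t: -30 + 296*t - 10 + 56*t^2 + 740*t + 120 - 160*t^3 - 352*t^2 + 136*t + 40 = -160*t^3 - 296*t^2 + 1172*t + 120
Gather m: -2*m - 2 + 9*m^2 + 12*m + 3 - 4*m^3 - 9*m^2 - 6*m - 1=-4*m^3 + 4*m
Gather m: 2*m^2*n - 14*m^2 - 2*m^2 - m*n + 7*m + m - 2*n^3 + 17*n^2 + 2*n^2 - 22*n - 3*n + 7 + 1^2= m^2*(2*n - 16) + m*(8 - n) - 2*n^3 + 19*n^2 - 25*n + 8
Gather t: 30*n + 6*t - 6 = 30*n + 6*t - 6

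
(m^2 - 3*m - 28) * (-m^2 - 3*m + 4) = -m^4 + 41*m^2 + 72*m - 112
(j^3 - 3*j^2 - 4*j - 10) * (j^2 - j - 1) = j^5 - 4*j^4 - 2*j^3 - 3*j^2 + 14*j + 10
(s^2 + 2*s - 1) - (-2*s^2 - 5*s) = 3*s^2 + 7*s - 1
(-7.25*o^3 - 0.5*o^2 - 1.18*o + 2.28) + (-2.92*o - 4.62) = -7.25*o^3 - 0.5*o^2 - 4.1*o - 2.34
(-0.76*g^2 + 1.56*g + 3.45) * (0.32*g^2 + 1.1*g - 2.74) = -0.2432*g^4 - 0.3368*g^3 + 4.9024*g^2 - 0.4794*g - 9.453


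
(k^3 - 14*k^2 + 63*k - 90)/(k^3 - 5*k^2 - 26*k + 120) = (k^2 - 8*k + 15)/(k^2 + k - 20)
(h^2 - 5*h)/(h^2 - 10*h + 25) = h/(h - 5)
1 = 1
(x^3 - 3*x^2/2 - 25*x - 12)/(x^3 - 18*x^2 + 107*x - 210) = (x^2 + 9*x/2 + 2)/(x^2 - 12*x + 35)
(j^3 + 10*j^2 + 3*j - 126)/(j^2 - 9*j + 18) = (j^2 + 13*j + 42)/(j - 6)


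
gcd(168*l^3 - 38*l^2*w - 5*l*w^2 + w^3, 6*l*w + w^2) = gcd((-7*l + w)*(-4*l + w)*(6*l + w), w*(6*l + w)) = 6*l + w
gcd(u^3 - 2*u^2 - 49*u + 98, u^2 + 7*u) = u + 7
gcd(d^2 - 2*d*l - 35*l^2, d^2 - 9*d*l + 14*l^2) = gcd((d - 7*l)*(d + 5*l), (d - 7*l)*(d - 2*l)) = d - 7*l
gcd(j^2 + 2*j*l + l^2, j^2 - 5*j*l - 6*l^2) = j + l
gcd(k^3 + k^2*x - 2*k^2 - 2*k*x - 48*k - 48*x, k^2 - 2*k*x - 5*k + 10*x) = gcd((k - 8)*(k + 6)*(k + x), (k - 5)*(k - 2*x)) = 1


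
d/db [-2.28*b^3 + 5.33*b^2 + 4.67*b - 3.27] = -6.84*b^2 + 10.66*b + 4.67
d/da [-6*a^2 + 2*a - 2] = 2 - 12*a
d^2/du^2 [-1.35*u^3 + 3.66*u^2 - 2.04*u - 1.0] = 7.32 - 8.1*u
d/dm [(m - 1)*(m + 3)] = 2*m + 2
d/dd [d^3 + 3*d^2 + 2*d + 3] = 3*d^2 + 6*d + 2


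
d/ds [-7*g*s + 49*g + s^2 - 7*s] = -7*g + 2*s - 7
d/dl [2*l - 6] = 2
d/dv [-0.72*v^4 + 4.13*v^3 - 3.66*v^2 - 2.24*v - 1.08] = -2.88*v^3 + 12.39*v^2 - 7.32*v - 2.24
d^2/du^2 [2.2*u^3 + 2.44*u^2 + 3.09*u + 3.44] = 13.2*u + 4.88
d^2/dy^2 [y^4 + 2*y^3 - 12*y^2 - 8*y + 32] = 12*y^2 + 12*y - 24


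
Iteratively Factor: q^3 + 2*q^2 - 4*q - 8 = (q + 2)*(q^2 - 4) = (q + 2)^2*(q - 2)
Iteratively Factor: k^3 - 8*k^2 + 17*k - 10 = (k - 5)*(k^2 - 3*k + 2) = (k - 5)*(k - 1)*(k - 2)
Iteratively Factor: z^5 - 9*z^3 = (z)*(z^4 - 9*z^2) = z*(z - 3)*(z^3 + 3*z^2) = z^2*(z - 3)*(z^2 + 3*z) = z^2*(z - 3)*(z + 3)*(z)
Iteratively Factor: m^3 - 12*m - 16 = (m + 2)*(m^2 - 2*m - 8) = (m + 2)^2*(m - 4)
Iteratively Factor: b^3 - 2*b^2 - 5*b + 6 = (b + 2)*(b^2 - 4*b + 3) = (b - 1)*(b + 2)*(b - 3)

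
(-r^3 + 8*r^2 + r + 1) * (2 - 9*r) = 9*r^4 - 74*r^3 + 7*r^2 - 7*r + 2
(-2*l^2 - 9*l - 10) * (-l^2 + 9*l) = 2*l^4 - 9*l^3 - 71*l^2 - 90*l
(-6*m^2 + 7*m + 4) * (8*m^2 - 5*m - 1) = -48*m^4 + 86*m^3 + 3*m^2 - 27*m - 4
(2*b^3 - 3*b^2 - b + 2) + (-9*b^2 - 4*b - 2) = 2*b^3 - 12*b^2 - 5*b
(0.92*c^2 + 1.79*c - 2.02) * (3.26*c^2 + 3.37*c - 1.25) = 2.9992*c^4 + 8.9358*c^3 - 1.7029*c^2 - 9.0449*c + 2.525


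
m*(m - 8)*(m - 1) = m^3 - 9*m^2 + 8*m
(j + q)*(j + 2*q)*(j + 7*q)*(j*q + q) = j^4*q + 10*j^3*q^2 + j^3*q + 23*j^2*q^3 + 10*j^2*q^2 + 14*j*q^4 + 23*j*q^3 + 14*q^4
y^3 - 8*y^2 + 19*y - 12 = (y - 4)*(y - 3)*(y - 1)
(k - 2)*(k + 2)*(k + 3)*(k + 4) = k^4 + 7*k^3 + 8*k^2 - 28*k - 48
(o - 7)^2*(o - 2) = o^3 - 16*o^2 + 77*o - 98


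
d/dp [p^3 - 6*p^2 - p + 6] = 3*p^2 - 12*p - 1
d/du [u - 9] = 1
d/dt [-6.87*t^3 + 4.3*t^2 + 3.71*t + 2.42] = -20.61*t^2 + 8.6*t + 3.71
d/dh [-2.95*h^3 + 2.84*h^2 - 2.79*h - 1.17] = -8.85*h^2 + 5.68*h - 2.79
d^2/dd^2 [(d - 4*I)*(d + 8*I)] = 2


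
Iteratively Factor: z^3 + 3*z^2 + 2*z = (z + 2)*(z^2 + z) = (z + 1)*(z + 2)*(z)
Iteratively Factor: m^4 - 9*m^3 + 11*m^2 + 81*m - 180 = (m - 4)*(m^3 - 5*m^2 - 9*m + 45) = (m - 5)*(m - 4)*(m^2 - 9) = (m - 5)*(m - 4)*(m - 3)*(m + 3)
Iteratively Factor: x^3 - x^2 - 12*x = (x)*(x^2 - x - 12) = x*(x + 3)*(x - 4)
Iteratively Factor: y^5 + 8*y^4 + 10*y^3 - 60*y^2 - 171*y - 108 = (y + 3)*(y^4 + 5*y^3 - 5*y^2 - 45*y - 36) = (y + 1)*(y + 3)*(y^3 + 4*y^2 - 9*y - 36) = (y + 1)*(y + 3)^2*(y^2 + y - 12) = (y - 3)*(y + 1)*(y + 3)^2*(y + 4)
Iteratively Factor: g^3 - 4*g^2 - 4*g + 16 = (g - 2)*(g^2 - 2*g - 8) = (g - 2)*(g + 2)*(g - 4)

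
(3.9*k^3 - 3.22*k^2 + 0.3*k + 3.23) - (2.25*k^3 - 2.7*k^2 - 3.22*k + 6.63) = 1.65*k^3 - 0.52*k^2 + 3.52*k - 3.4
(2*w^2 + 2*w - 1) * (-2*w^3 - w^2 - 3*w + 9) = -4*w^5 - 6*w^4 - 6*w^3 + 13*w^2 + 21*w - 9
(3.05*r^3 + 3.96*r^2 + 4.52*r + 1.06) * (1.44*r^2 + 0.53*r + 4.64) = 4.392*r^5 + 7.3189*r^4 + 22.7596*r^3 + 22.2964*r^2 + 21.5346*r + 4.9184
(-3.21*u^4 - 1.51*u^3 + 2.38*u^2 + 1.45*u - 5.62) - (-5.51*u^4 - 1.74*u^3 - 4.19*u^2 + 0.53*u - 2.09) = 2.3*u^4 + 0.23*u^3 + 6.57*u^2 + 0.92*u - 3.53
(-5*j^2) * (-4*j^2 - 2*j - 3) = 20*j^4 + 10*j^3 + 15*j^2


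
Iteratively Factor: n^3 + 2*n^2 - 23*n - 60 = (n + 3)*(n^2 - n - 20) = (n - 5)*(n + 3)*(n + 4)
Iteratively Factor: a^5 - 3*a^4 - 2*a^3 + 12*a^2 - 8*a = (a + 2)*(a^4 - 5*a^3 + 8*a^2 - 4*a) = (a - 1)*(a + 2)*(a^3 - 4*a^2 + 4*a) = a*(a - 1)*(a + 2)*(a^2 - 4*a + 4) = a*(a - 2)*(a - 1)*(a + 2)*(a - 2)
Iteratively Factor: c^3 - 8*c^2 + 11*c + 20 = (c - 4)*(c^2 - 4*c - 5) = (c - 4)*(c + 1)*(c - 5)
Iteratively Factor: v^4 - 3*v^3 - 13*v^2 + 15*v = (v + 3)*(v^3 - 6*v^2 + 5*v) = v*(v + 3)*(v^2 - 6*v + 5) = v*(v - 1)*(v + 3)*(v - 5)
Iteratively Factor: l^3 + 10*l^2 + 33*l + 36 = (l + 3)*(l^2 + 7*l + 12) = (l + 3)*(l + 4)*(l + 3)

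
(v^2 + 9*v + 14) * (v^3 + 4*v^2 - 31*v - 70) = v^5 + 13*v^4 + 19*v^3 - 293*v^2 - 1064*v - 980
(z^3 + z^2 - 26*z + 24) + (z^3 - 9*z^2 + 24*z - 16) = 2*z^3 - 8*z^2 - 2*z + 8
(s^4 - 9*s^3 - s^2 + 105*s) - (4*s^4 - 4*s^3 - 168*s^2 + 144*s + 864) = -3*s^4 - 5*s^3 + 167*s^2 - 39*s - 864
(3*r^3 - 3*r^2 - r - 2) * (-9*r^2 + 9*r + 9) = -27*r^5 + 54*r^4 + 9*r^3 - 18*r^2 - 27*r - 18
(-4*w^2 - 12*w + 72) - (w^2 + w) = -5*w^2 - 13*w + 72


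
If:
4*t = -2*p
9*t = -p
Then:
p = 0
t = 0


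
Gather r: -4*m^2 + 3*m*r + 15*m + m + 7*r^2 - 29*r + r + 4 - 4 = -4*m^2 + 16*m + 7*r^2 + r*(3*m - 28)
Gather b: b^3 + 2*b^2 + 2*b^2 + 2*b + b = b^3 + 4*b^2 + 3*b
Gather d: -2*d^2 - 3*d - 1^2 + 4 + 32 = -2*d^2 - 3*d + 35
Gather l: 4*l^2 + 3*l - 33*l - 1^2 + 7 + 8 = 4*l^2 - 30*l + 14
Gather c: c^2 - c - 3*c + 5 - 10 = c^2 - 4*c - 5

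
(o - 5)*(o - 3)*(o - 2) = o^3 - 10*o^2 + 31*o - 30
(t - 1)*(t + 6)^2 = t^3 + 11*t^2 + 24*t - 36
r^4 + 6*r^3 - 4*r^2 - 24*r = r*(r - 2)*(r + 2)*(r + 6)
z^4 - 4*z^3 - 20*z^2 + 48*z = z*(z - 6)*(z - 2)*(z + 4)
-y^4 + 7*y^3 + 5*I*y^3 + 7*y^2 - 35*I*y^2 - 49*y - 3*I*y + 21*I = (y - 7)*(y - 3*I)*(I*y + 1)^2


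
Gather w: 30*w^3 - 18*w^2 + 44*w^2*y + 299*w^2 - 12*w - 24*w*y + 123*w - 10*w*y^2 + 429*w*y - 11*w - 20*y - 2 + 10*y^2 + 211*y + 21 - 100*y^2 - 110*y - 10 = 30*w^3 + w^2*(44*y + 281) + w*(-10*y^2 + 405*y + 100) - 90*y^2 + 81*y + 9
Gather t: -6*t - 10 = -6*t - 10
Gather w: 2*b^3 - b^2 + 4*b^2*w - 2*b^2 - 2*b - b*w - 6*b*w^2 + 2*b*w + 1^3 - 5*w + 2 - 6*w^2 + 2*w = 2*b^3 - 3*b^2 - 2*b + w^2*(-6*b - 6) + w*(4*b^2 + b - 3) + 3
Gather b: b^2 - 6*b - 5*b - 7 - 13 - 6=b^2 - 11*b - 26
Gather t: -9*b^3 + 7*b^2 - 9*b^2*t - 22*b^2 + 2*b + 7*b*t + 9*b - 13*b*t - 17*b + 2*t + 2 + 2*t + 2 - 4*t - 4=-9*b^3 - 15*b^2 - 6*b + t*(-9*b^2 - 6*b)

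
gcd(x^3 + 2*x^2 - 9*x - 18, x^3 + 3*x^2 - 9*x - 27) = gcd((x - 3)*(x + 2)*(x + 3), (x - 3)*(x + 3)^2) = x^2 - 9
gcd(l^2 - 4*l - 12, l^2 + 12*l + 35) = 1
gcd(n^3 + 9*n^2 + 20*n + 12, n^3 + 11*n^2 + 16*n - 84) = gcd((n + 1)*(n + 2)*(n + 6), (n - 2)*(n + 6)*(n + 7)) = n + 6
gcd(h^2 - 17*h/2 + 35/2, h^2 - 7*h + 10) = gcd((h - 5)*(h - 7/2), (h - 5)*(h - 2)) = h - 5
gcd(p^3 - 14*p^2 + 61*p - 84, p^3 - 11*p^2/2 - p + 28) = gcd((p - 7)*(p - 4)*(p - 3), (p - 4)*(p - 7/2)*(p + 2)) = p - 4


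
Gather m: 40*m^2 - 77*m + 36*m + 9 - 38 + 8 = 40*m^2 - 41*m - 21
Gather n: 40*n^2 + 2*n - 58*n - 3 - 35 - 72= 40*n^2 - 56*n - 110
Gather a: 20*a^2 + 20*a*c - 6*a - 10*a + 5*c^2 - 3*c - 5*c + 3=20*a^2 + a*(20*c - 16) + 5*c^2 - 8*c + 3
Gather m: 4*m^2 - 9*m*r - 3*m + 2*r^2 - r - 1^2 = 4*m^2 + m*(-9*r - 3) + 2*r^2 - r - 1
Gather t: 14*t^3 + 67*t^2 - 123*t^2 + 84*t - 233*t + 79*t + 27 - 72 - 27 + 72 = 14*t^3 - 56*t^2 - 70*t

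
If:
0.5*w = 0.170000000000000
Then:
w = 0.34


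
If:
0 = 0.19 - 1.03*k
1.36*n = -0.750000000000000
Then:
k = 0.18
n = -0.55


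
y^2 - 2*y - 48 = (y - 8)*(y + 6)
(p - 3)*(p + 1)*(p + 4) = p^3 + 2*p^2 - 11*p - 12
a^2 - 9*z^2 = (a - 3*z)*(a + 3*z)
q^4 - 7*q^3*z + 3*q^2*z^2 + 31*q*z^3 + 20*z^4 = (q - 5*z)*(q - 4*z)*(q + z)^2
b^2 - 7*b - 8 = (b - 8)*(b + 1)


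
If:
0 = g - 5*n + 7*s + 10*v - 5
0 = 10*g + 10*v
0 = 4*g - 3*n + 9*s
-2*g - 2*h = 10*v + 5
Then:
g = -v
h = -4*v - 5/2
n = 109*v/24 - 15/8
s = 47*v/24 - 5/8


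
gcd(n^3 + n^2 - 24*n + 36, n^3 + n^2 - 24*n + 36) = n^3 + n^2 - 24*n + 36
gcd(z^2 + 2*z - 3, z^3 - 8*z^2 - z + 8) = z - 1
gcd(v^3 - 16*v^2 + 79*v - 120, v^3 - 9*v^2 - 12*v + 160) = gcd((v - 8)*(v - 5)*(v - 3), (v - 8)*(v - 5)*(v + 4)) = v^2 - 13*v + 40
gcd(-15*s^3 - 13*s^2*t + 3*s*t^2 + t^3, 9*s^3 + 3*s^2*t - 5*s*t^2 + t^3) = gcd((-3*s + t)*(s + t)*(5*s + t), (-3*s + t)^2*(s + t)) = 3*s^2 + 2*s*t - t^2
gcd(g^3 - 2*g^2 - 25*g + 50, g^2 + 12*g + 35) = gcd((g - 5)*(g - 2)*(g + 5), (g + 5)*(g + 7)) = g + 5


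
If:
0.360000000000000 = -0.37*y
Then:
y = -0.97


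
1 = 1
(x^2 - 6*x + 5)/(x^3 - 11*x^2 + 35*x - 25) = 1/(x - 5)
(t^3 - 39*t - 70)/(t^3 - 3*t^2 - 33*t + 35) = (t + 2)/(t - 1)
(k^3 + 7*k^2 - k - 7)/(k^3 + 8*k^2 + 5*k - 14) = (k + 1)/(k + 2)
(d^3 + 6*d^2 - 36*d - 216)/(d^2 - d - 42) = (d^2 - 36)/(d - 7)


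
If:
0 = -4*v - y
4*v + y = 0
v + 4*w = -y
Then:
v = -y/4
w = -3*y/16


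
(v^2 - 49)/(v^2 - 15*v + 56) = (v + 7)/(v - 8)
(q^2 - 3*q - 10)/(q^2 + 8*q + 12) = (q - 5)/(q + 6)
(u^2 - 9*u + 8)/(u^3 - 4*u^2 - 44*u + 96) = (u - 1)/(u^2 + 4*u - 12)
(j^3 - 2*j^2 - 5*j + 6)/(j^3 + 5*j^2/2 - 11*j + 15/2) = 2*(j^2 - j - 6)/(2*j^2 + 7*j - 15)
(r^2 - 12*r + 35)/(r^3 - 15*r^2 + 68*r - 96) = (r^2 - 12*r + 35)/(r^3 - 15*r^2 + 68*r - 96)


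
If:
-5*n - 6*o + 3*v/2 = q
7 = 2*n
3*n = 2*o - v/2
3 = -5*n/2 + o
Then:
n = 7/2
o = 47/4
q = -49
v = 26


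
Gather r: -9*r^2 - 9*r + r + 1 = -9*r^2 - 8*r + 1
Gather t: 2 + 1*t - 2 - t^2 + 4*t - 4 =-t^2 + 5*t - 4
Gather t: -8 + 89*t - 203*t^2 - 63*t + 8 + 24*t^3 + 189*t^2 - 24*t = 24*t^3 - 14*t^2 + 2*t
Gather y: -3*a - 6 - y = -3*a - y - 6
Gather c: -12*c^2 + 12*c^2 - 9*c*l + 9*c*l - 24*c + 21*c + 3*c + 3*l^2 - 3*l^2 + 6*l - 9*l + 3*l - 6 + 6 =0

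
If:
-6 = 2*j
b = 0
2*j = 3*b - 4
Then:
No Solution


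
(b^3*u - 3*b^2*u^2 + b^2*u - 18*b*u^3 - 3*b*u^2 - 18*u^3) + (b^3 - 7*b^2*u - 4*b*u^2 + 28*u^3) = b^3*u + b^3 - 3*b^2*u^2 - 6*b^2*u - 18*b*u^3 - 7*b*u^2 + 10*u^3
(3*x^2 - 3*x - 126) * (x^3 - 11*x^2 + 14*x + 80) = 3*x^5 - 36*x^4 - 51*x^3 + 1584*x^2 - 2004*x - 10080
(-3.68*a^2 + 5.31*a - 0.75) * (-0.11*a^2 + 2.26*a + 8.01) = 0.4048*a^4 - 8.9009*a^3 - 17.3937*a^2 + 40.8381*a - 6.0075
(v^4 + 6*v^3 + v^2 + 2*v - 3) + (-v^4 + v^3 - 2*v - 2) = 7*v^3 + v^2 - 5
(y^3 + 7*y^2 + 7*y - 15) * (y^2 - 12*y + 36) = y^5 - 5*y^4 - 41*y^3 + 153*y^2 + 432*y - 540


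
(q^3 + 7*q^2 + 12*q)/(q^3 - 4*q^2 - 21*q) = (q + 4)/(q - 7)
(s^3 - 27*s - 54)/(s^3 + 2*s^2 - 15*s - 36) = (s - 6)/(s - 4)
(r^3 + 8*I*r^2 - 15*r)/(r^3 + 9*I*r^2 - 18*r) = (r + 5*I)/(r + 6*I)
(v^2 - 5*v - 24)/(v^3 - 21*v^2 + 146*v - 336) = (v + 3)/(v^2 - 13*v + 42)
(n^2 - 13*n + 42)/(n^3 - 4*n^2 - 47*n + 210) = (n - 7)/(n^2 + 2*n - 35)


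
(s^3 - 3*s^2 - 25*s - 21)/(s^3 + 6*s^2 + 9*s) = (s^2 - 6*s - 7)/(s*(s + 3))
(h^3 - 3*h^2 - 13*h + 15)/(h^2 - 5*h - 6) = (-h^3 + 3*h^2 + 13*h - 15)/(-h^2 + 5*h + 6)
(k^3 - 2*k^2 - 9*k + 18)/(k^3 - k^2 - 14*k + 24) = (k + 3)/(k + 4)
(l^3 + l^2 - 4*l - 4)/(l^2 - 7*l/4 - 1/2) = 4*(l^2 + 3*l + 2)/(4*l + 1)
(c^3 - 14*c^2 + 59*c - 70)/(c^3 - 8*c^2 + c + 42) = (c^2 - 7*c + 10)/(c^2 - c - 6)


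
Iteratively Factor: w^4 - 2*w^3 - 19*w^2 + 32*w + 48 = (w + 4)*(w^3 - 6*w^2 + 5*w + 12) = (w - 3)*(w + 4)*(w^2 - 3*w - 4) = (w - 4)*(w - 3)*(w + 4)*(w + 1)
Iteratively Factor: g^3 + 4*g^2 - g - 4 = (g + 4)*(g^2 - 1) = (g - 1)*(g + 4)*(g + 1)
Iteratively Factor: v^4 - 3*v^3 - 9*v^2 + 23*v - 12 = (v - 1)*(v^3 - 2*v^2 - 11*v + 12) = (v - 4)*(v - 1)*(v^2 + 2*v - 3) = (v - 4)*(v - 1)*(v + 3)*(v - 1)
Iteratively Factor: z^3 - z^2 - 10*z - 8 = (z + 2)*(z^2 - 3*z - 4) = (z - 4)*(z + 2)*(z + 1)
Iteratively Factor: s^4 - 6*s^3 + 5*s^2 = (s)*(s^3 - 6*s^2 + 5*s) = s^2*(s^2 - 6*s + 5) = s^2*(s - 1)*(s - 5)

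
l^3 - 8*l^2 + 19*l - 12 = (l - 4)*(l - 3)*(l - 1)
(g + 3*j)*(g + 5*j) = g^2 + 8*g*j + 15*j^2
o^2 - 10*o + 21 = (o - 7)*(o - 3)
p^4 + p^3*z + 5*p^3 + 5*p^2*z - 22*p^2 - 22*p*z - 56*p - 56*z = (p - 4)*(p + 2)*(p + 7)*(p + z)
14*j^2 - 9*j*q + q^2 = (-7*j + q)*(-2*j + q)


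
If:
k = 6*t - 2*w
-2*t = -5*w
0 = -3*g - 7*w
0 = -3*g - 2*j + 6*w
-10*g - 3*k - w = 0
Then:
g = 0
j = 0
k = 0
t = 0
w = 0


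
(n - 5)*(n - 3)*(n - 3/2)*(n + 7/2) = n^4 - 6*n^3 - 25*n^2/4 + 72*n - 315/4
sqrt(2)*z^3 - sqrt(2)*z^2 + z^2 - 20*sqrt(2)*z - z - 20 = (z - 5)*(z + 4)*(sqrt(2)*z + 1)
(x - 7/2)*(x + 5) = x^2 + 3*x/2 - 35/2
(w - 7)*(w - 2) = w^2 - 9*w + 14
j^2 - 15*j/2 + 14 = (j - 4)*(j - 7/2)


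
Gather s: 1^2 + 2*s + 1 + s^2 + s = s^2 + 3*s + 2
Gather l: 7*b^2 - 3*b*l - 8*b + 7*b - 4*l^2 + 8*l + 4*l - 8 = 7*b^2 - b - 4*l^2 + l*(12 - 3*b) - 8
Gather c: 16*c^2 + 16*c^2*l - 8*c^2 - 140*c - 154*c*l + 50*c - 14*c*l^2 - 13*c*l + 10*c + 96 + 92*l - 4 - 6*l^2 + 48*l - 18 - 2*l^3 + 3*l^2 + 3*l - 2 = c^2*(16*l + 8) + c*(-14*l^2 - 167*l - 80) - 2*l^3 - 3*l^2 + 143*l + 72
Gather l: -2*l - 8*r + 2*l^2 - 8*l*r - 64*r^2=2*l^2 + l*(-8*r - 2) - 64*r^2 - 8*r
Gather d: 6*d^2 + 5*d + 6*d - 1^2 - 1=6*d^2 + 11*d - 2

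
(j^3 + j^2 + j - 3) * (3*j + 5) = 3*j^4 + 8*j^3 + 8*j^2 - 4*j - 15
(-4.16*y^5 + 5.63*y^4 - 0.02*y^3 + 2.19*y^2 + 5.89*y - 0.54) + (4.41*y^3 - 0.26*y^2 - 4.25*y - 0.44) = -4.16*y^5 + 5.63*y^4 + 4.39*y^3 + 1.93*y^2 + 1.64*y - 0.98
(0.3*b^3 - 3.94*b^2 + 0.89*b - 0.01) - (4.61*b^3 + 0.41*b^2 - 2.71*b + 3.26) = -4.31*b^3 - 4.35*b^2 + 3.6*b - 3.27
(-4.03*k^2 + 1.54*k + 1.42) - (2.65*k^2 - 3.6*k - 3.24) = -6.68*k^2 + 5.14*k + 4.66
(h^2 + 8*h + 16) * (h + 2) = h^3 + 10*h^2 + 32*h + 32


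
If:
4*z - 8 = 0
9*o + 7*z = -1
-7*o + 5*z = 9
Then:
No Solution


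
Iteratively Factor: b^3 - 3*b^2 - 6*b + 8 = (b - 1)*(b^2 - 2*b - 8) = (b - 1)*(b + 2)*(b - 4)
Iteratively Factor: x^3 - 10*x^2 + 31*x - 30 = (x - 2)*(x^2 - 8*x + 15) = (x - 5)*(x - 2)*(x - 3)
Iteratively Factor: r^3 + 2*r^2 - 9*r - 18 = (r + 2)*(r^2 - 9) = (r + 2)*(r + 3)*(r - 3)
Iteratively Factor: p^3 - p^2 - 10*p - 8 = (p + 1)*(p^2 - 2*p - 8) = (p + 1)*(p + 2)*(p - 4)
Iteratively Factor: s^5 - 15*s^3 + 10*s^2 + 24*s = (s - 2)*(s^4 + 2*s^3 - 11*s^2 - 12*s) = s*(s - 2)*(s^3 + 2*s^2 - 11*s - 12) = s*(s - 2)*(s + 1)*(s^2 + s - 12) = s*(s - 2)*(s + 1)*(s + 4)*(s - 3)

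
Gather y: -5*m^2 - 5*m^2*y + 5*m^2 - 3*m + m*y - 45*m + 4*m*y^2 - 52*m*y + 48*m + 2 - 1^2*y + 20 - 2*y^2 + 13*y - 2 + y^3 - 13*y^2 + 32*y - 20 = y^3 + y^2*(4*m - 15) + y*(-5*m^2 - 51*m + 44)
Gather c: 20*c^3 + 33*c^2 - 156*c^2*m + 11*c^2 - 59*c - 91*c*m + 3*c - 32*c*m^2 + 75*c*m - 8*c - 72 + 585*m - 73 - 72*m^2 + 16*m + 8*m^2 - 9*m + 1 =20*c^3 + c^2*(44 - 156*m) + c*(-32*m^2 - 16*m - 64) - 64*m^2 + 592*m - 144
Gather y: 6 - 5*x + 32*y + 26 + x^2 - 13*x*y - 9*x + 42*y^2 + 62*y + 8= x^2 - 14*x + 42*y^2 + y*(94 - 13*x) + 40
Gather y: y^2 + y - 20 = y^2 + y - 20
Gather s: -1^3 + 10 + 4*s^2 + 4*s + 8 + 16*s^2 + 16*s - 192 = 20*s^2 + 20*s - 175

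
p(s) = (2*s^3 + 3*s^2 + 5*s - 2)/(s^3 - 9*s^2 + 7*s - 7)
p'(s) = (-3*s^2 + 18*s - 7)*(2*s^3 + 3*s^2 + 5*s - 2)/(s^3 - 9*s^2 + 7*s - 7)^2 + (6*s^2 + 6*s + 5)/(s^3 - 9*s^2 + 7*s - 7) = 3*(-7*s^4 + 6*s^3 + 10*s^2 - 26*s - 7)/(s^6 - 18*s^5 + 95*s^4 - 140*s^3 + 175*s^2 - 98*s + 49)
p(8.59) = 66.88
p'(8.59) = -193.76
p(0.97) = -0.97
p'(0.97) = -1.17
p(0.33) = -0.01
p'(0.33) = -1.36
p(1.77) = -1.58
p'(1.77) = -0.58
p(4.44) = -3.87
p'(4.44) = -1.47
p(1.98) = -1.70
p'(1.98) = -0.56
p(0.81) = -0.76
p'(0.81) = -1.42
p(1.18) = -1.18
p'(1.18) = -0.89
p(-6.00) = 0.60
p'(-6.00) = -0.09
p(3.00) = -2.35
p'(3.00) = -0.75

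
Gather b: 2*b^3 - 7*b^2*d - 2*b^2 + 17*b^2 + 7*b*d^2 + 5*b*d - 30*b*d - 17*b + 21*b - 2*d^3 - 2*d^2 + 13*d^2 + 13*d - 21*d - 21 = 2*b^3 + b^2*(15 - 7*d) + b*(7*d^2 - 25*d + 4) - 2*d^3 + 11*d^2 - 8*d - 21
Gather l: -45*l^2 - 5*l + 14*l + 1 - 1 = -45*l^2 + 9*l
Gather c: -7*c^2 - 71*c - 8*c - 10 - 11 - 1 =-7*c^2 - 79*c - 22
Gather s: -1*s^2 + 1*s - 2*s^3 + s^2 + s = -2*s^3 + 2*s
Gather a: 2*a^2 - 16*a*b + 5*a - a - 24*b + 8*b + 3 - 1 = 2*a^2 + a*(4 - 16*b) - 16*b + 2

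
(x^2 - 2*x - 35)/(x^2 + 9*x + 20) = (x - 7)/(x + 4)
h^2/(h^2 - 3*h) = h/(h - 3)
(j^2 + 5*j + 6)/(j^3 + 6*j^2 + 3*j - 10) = (j + 3)/(j^2 + 4*j - 5)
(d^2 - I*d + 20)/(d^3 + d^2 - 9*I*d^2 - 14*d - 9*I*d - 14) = (d^2 - I*d + 20)/(d^3 + d^2*(1 - 9*I) - d*(14 + 9*I) - 14)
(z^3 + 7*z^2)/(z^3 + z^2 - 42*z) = z/(z - 6)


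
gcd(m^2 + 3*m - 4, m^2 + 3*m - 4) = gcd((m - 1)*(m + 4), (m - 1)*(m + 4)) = m^2 + 3*m - 4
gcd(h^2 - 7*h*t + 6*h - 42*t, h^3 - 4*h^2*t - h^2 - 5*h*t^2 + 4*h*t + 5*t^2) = 1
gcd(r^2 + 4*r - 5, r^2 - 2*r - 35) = r + 5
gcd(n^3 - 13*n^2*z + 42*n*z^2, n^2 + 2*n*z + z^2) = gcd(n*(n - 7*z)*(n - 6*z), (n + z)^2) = 1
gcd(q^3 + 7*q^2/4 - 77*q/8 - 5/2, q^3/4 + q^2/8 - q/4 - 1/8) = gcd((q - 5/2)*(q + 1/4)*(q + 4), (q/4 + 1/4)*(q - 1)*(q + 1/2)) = 1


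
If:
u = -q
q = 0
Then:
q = 0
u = 0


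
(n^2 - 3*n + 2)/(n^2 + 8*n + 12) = (n^2 - 3*n + 2)/(n^2 + 8*n + 12)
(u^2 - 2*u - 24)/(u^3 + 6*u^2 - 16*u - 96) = (u - 6)/(u^2 + 2*u - 24)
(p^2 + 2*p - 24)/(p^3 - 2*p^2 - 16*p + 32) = (p + 6)/(p^2 + 2*p - 8)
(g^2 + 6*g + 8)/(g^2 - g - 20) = (g + 2)/(g - 5)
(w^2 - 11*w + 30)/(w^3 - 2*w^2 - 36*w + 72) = (w - 5)/(w^2 + 4*w - 12)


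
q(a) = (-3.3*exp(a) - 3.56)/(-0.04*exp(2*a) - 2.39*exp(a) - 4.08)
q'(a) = (-3.3*exp(a) - 3.56)*(0.08*exp(2*a) + 2.39*exp(a))/(-0.04*exp(2*a) - 2.39*exp(a) - 4.08)^2 - 3.3*exp(a)/(-0.04*exp(2*a) - 2.39*exp(a) - 4.08) = (-0.132*exp(2*a) - 0.2848*exp(a) + 4.9556)*exp(a)/(0.0016*exp(4*a) + 0.1912*exp(3*a) + 6.0385*exp(2*a) + 19.5024*exp(a) + 16.6464)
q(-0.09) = 1.04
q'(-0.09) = 0.11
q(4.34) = 0.61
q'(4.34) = -0.34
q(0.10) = 1.06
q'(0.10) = 0.11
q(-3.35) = 0.88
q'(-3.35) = 0.01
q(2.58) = 1.11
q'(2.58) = -0.16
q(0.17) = 1.07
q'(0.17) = 0.11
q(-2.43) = 0.90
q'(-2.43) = 0.02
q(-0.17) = 1.04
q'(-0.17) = 0.10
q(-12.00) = 0.87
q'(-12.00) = 0.00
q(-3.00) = 0.89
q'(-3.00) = 0.01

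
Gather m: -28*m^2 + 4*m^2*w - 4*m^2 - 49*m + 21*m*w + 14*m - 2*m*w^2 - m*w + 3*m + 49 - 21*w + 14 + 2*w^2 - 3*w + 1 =m^2*(4*w - 32) + m*(-2*w^2 + 20*w - 32) + 2*w^2 - 24*w + 64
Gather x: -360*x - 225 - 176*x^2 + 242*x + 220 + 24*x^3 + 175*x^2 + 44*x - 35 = 24*x^3 - x^2 - 74*x - 40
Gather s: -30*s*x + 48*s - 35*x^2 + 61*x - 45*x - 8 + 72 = s*(48 - 30*x) - 35*x^2 + 16*x + 64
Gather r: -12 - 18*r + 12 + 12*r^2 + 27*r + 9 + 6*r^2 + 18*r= 18*r^2 + 27*r + 9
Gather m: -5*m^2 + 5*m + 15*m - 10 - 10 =-5*m^2 + 20*m - 20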